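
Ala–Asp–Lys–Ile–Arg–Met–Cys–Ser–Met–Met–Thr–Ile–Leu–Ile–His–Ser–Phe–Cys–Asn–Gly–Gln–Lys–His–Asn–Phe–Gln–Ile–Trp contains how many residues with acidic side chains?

1

The acidic residues are Asp (D) and Glu (E), whose side chains end in a carboxylate group.
Matching residues: Asp2.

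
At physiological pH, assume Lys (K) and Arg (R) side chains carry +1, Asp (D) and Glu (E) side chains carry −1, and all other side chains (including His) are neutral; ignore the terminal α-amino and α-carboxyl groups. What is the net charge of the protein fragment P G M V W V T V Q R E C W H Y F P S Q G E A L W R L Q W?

0

Positive (K, R): R10, R25 → +2.
Negative (D, E): E11, E21 → −2.
Net charge = (+2) + (−2) = 0.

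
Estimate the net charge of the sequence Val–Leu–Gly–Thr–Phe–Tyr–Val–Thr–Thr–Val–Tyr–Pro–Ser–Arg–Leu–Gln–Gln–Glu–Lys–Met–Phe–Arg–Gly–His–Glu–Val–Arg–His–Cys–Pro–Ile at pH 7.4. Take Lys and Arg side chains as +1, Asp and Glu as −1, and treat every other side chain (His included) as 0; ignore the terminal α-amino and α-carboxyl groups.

+2

Positive (K, R): Arg14, Lys19, Arg22, Arg27 → +4.
Negative (D, E): Glu18, Glu25 → −2.
Net charge = (+4) + (−2) = +2.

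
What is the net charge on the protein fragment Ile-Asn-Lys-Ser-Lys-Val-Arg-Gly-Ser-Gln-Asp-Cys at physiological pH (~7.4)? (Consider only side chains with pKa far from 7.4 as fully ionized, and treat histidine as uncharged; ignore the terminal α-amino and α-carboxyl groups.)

+2

Near pH 7.4, K and R contribute +1 each, D and E contribute −1 each, and every other side chain (His included, as stated) is uncharged.
Positive (K, R): Lys3, Lys5, Arg7 → +3.
Negative (D, E): Asp11 → −1.
Net charge = (+3) + (−1) = +2.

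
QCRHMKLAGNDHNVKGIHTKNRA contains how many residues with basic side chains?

8

The basic amino acids are Lys (K), Arg (R), and His (H).
Matching residues: R3, H4, K6, H12, K15, H18, K20, R22.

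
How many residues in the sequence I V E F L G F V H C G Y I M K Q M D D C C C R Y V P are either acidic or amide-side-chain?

Acidic: D, E. Amide-side-chain: N, Q.
Acidic residues here: E3, D18, D19 (3).
Amide-side-chain residues here: Q16 (1).
The two groups share no amino acid, so total = 3 + 1 = 4.

4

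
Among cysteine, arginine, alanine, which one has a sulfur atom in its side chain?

Only Cys (C) and Met (M) have a sulfur atom in the side chain.
Of the listed options, only cysteine belongs to this group.

cysteine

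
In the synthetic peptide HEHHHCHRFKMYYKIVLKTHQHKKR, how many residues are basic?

14

The basic amino acids are Lys (K), Arg (R), and His (H).
Matching residues: H1, H3, H4, H5, H7, R8, K10, K14, K18, H20, H22, K23, K24, R25.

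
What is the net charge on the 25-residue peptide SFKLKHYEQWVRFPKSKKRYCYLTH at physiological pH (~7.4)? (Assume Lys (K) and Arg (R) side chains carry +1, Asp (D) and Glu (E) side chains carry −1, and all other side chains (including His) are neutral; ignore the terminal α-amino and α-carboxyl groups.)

Positive (K, R): K3, K5, R12, K15, K17, K18, R19 → +7.
Negative (D, E): E8 → −1.
Net charge = (+7) + (−1) = +6.

+6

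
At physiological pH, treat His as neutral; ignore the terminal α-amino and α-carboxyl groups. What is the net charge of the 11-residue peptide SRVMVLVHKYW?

+2

At pH ~7.4 the Lys and Arg side chains are protonated (+1), the Asp and Glu side chains are deprotonated (−1), and with His taken as neutral all other side chains carry no charge.
Positive (K, R): R2, K9 → +2.
Negative (D, E): none → −0.
Net charge = (+2) + (−0) = +2.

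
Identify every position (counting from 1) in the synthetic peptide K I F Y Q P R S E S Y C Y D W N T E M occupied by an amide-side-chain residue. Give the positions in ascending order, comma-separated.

5, 16

Asparagine (N) and glutamine (Q) have uncharged amide side chains.
Matching residues: Q5, N16.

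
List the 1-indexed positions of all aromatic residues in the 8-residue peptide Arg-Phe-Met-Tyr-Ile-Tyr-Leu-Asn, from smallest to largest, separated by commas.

Phenylalanine (F), tryptophan (W), and tyrosine (Y) have aromatic ring side chains.
Matching residues: Phe2, Tyr4, Tyr6.

2, 4, 6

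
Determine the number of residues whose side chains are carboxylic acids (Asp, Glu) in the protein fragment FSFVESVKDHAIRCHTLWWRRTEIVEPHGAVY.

Matching residues: E5, D9, E23, E26.

4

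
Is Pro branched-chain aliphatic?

No

Valine (V), leucine (L), and isoleucine (I) are the branched-chain amino acids.
Proline is not in this group.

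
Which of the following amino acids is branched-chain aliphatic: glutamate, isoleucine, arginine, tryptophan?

isoleucine

The BCAAs are Val, Leu, and Ile — aliphatic side chains with a branch point.
Of the listed options, only isoleucine belongs to this group.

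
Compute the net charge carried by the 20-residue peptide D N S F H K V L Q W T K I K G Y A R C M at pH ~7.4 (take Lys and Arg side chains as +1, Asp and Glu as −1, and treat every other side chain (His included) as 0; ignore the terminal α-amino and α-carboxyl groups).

+3

Positive (K, R): K6, K12, K14, R18 → +4.
Negative (D, E): D1 → −1.
Net charge = (+4) + (−1) = +3.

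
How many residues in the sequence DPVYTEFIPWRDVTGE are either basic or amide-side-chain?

Basic: H, K, R. Amide-side-chain: N, Q.
Basic residues here: R11 (1).
Amide-side-chain residues here: none (0).
The two groups share no amino acid, so total = 1 + 0 = 1.

1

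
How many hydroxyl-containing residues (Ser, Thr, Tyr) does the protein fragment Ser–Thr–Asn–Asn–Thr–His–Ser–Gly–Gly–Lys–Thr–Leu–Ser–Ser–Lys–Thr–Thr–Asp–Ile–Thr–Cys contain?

10

Matching residues: Ser1, Thr2, Thr5, Ser7, Thr11, Ser13, Ser14, Thr16, Thr17, Thr20.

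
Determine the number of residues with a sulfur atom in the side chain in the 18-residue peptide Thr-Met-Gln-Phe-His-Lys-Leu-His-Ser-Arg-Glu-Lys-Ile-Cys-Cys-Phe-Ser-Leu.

Only Cys (C) and Met (M) have a sulfur atom in the side chain.
Matching residues: Met2, Cys14, Cys15.

3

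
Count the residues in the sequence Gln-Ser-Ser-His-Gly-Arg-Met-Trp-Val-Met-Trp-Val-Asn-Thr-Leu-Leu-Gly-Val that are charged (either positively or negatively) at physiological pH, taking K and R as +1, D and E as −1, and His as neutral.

Charged side chains at pH ~7.4: K, R (positive); D, E (negative).
Matching residues: Arg6.

1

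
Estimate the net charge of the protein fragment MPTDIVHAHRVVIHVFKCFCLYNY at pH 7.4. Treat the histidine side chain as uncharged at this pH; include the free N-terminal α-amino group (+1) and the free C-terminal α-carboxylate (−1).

At pH ~7.4 the Lys and Arg side chains are protonated (+1), the Asp and Glu side chains are deprotonated (−1), and with His taken as neutral all other side chains carry no charge.
Positive (K, R): R10, K17 → +2.
Negative (D, E): D4 → −1.
The N-terminus (+1) and C-terminus (−1) cancel.
Net charge = (+2) + (−1) = +1.

+1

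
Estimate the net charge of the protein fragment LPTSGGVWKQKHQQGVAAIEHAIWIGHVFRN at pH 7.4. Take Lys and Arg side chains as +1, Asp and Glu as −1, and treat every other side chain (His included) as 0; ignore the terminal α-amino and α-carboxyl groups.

Positive (K, R): K9, K11, R30 → +3.
Negative (D, E): E20 → −1.
Net charge = (+3) + (−1) = +2.

+2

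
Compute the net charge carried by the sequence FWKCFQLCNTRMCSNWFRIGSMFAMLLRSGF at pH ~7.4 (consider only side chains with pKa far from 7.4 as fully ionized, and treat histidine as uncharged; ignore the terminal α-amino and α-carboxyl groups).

+4

The side chains ionized at physiological pH are Lys/Arg (+1) and Asp/Glu (−1); with His treated as neutral, nothing else contributes.
Positive (K, R): K3, R11, R18, R28 → +4.
Negative (D, E): none → −0.
Net charge = (+4) + (−0) = +4.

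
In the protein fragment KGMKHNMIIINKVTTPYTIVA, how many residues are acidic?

0

Only D (aspartate) and E (glutamate) carry a side-chain carboxylic acid.
None of the 21 residues belong to this group.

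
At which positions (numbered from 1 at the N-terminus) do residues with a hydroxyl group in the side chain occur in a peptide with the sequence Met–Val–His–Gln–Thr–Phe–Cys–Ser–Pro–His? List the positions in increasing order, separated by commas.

The –OH-bearing residues are Ser, Thr (aliphatic alcohols), and Tyr (phenol).
Matching residues: Thr5, Ser8.

5, 8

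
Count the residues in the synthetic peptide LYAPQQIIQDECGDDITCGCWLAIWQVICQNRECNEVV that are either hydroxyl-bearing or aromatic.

Hydroxyl-bearing: S, T, Y. Aromatic: F, W, Y.
Hydroxyl-bearing residues here: Y2, T17 (2).
Aromatic residues here: Y2, W21, W25 (3).
Y is in both groups, so the 1 Y residue must not be double-counted.
Total = 2 + 3 − 1 = 4.

4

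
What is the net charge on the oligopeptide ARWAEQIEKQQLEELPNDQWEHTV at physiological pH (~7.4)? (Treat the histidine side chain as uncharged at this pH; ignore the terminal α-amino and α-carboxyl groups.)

-4

At pH ~7.4 the Lys and Arg side chains are protonated (+1), the Asp and Glu side chains are deprotonated (−1), and with His taken as neutral all other side chains carry no charge.
Positive (K, R): R2, K9 → +2.
Negative (D, E): E5, E8, E13, E14, D18, E21 → −6.
Net charge = (+2) + (−6) = −4.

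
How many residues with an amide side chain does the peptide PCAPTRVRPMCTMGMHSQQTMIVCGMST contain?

2

Only N (asparagine) and Q (glutamine) carry a side-chain carboxamide.
Matching residues: Q18, Q19.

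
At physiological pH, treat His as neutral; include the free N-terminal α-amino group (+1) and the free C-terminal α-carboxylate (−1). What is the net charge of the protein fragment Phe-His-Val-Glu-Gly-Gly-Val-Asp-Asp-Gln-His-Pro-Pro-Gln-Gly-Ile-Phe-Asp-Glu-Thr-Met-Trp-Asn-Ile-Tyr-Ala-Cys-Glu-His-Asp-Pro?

-7

The side chains ionized at physiological pH are Lys/Arg (+1) and Asp/Glu (−1); with His treated as neutral, nothing else contributes.
Positive (K, R): none → +0.
Negative (D, E): Glu4, Asp8, Asp9, Asp18, Glu19, Glu28, Asp30 → −7.
The N-terminus (+1) and C-terminus (−1) cancel.
Net charge = (+0) + (−7) = −7.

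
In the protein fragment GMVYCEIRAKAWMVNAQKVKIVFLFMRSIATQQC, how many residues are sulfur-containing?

5

Cysteine (C, thiol) and methionine (M, thioether) are the two sulfur-containing amino acids.
Matching residues: M2, C5, M13, M26, C34.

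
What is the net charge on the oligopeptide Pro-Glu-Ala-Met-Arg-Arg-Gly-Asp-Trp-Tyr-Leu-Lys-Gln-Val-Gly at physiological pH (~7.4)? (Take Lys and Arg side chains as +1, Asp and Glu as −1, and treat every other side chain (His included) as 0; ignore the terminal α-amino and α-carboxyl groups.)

+1

Positive (K, R): Arg5, Arg6, Lys12 → +3.
Negative (D, E): Glu2, Asp8 → −2.
Net charge = (+3) + (−2) = +1.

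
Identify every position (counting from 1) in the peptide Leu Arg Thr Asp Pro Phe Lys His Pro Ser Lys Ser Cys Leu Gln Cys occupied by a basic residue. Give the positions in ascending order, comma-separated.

The basic amino acids are Lys (K), Arg (R), and His (H).
Matching residues: Arg2, Lys7, His8, Lys11.

2, 7, 8, 11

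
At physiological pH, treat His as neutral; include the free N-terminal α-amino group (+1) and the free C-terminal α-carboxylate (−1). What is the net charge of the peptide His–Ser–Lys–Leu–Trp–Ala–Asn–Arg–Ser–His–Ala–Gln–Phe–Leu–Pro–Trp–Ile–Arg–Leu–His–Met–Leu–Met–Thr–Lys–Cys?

Near pH 7.4, K and R contribute +1 each, D and E contribute −1 each, and every other side chain (His included, as stated) is uncharged.
Positive (K, R): Lys3, Arg8, Arg18, Lys25 → +4.
Negative (D, E): none → −0.
The N-terminus (+1) and C-terminus (−1) cancel.
Net charge = (+4) + (−0) = +4.

+4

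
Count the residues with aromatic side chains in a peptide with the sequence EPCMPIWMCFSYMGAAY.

4

F, W, and Y each carry an aromatic ring on the side chain.
Matching residues: W7, F10, Y12, Y17.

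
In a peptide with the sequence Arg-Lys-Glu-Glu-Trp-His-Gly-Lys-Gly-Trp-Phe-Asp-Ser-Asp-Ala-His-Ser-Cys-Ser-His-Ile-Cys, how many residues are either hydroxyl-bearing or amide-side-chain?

Hydroxyl-bearing: S, T, Y. Amide-side-chain: N, Q.
Hydroxyl-bearing residues here: Ser13, Ser17, Ser19 (3).
Amide-side-chain residues here: none (0).
The two groups share no amino acid, so total = 3 + 0 = 3.

3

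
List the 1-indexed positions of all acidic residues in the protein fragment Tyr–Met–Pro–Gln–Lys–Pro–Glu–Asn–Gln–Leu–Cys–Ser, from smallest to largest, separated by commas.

7

The acidic residues are Asp (D) and Glu (E), whose side chains end in a carboxylate group.
Matching residues: Glu7.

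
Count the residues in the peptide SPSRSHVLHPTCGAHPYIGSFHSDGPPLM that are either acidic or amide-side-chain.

1

Acidic: D, E. Amide-side-chain: N, Q.
Acidic residues here: D24 (1).
Amide-side-chain residues here: none (0).
The two groups share no amino acid, so total = 1 + 0 = 1.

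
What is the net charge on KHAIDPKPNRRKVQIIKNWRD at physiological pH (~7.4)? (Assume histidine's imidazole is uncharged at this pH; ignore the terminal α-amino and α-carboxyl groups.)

+5

Near pH 7.4, K and R contribute +1 each, D and E contribute −1 each, and every other side chain (His included, as stated) is uncharged.
Positive (K, R): K1, K7, R10, R11, K12, K17, R20 → +7.
Negative (D, E): D5, D21 → −2.
Net charge = (+7) + (−2) = +5.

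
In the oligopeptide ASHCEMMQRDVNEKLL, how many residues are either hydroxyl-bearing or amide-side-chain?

3

Hydroxyl-bearing: S, T, Y. Amide-side-chain: N, Q.
Hydroxyl-bearing residues here: S2 (1).
Amide-side-chain residues here: Q8, N12 (2).
The two groups share no amino acid, so total = 1 + 2 = 3.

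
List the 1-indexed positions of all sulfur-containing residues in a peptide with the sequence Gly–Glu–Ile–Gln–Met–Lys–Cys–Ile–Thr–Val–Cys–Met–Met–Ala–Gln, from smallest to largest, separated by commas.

Only Cys (C) and Met (M) have a sulfur atom in the side chain.
Matching residues: Met5, Cys7, Cys11, Met12, Met13.

5, 7, 11, 12, 13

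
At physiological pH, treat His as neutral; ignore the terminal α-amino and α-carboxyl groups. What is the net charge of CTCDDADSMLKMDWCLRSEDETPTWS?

-5

Near pH 7.4, K and R contribute +1 each, D and E contribute −1 each, and every other side chain (His included, as stated) is uncharged.
Positive (K, R): K11, R17 → +2.
Negative (D, E): D4, D5, D7, D13, E19, D20, E21 → −7.
Net charge = (+2) + (−7) = −5.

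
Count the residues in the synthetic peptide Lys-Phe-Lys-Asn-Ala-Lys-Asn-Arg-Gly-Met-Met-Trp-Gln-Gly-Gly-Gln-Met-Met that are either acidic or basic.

4

Acidic: D, E. Basic: H, K, R.
Acidic residues here: none (0).
Basic residues here: Lys1, Lys3, Lys6, Arg8 (4).
The two groups share no amino acid, so total = 0 + 4 = 4.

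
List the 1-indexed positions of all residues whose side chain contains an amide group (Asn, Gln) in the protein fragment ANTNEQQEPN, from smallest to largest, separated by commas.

2, 4, 6, 7, 10

Matching residues: N2, N4, Q6, Q7, N10.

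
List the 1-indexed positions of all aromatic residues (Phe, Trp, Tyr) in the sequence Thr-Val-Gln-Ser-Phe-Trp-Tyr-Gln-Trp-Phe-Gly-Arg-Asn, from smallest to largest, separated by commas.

Matching residues: Phe5, Trp6, Tyr7, Trp9, Phe10.

5, 6, 7, 9, 10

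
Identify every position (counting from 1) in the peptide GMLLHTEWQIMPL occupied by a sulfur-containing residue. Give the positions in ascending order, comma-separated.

2, 11

Only Cys (C) and Met (M) have a sulfur atom in the side chain.
Matching residues: M2, M11.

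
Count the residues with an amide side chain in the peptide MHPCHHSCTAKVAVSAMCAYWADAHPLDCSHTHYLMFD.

Only N (asparagine) and Q (glutamine) carry a side-chain carboxamide.
None of the 38 residues belong to this group.

0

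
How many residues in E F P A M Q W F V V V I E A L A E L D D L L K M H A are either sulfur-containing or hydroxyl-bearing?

Sulfur-containing: C, M. Hydroxyl-bearing: S, T, Y.
Sulfur-containing residues here: M5, M24 (2).
Hydroxyl-bearing residues here: none (0).
The two groups share no amino acid, so total = 2 + 0 = 2.

2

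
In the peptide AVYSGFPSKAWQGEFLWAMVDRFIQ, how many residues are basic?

2

K, R, and H are the three residues with basic side chains (ε-amine, guanidinium, and imidazole respectively).
Matching residues: K9, R22.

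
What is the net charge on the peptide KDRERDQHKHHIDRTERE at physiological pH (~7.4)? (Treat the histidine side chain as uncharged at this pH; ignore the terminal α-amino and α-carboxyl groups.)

At pH ~7.4 the Lys and Arg side chains are protonated (+1), the Asp and Glu side chains are deprotonated (−1), and with His taken as neutral all other side chains carry no charge.
Positive (K, R): K1, R3, R5, K9, R14, R17 → +6.
Negative (D, E): D2, E4, D6, D13, E16, E18 → −6.
Net charge = (+6) + (−6) = 0.

0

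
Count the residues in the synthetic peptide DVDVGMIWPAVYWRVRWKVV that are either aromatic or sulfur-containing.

5

Aromatic: F, W, Y. Sulfur-containing: C, M.
Aromatic residues here: W8, Y12, W13, W17 (4).
Sulfur-containing residues here: M6 (1).
The two groups share no amino acid, so total = 4 + 1 = 5.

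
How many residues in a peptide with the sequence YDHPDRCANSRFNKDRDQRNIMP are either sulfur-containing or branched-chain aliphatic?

3

Sulfur-containing: C, M. Branched-chain aliphatic: I, L, V.
Sulfur-containing residues here: C7, M22 (2).
Branched-chain aliphatic residues here: I21 (1).
The two groups share no amino acid, so total = 2 + 1 = 3.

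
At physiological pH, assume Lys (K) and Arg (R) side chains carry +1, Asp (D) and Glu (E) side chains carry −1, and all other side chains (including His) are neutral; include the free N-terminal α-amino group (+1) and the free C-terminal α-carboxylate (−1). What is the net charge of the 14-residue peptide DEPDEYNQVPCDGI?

Positive (K, R): none → +0.
Negative (D, E): D1, E2, D4, E5, D12 → −5.
The N-terminus (+1) and C-terminus (−1) cancel.
Net charge = (+0) + (−5) = −5.

-5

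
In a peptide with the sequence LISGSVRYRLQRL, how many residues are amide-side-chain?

1

Asparagine (N) and glutamine (Q) have uncharged amide side chains.
Matching residues: Q11.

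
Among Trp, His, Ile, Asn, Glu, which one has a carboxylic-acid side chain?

Aspartate (D) and glutamate (E) have carboxylic-acid side chains and are the acidic amino acids.
Of the listed options, only Glu belongs to this group.

Glu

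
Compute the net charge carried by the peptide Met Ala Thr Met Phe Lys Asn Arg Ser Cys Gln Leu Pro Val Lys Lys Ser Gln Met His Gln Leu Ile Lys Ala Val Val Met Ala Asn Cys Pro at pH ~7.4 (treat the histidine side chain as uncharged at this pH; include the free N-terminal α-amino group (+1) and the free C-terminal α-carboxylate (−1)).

At pH ~7.4 the Lys and Arg side chains are protonated (+1), the Asp and Glu side chains are deprotonated (−1), and with His taken as neutral all other side chains carry no charge.
Positive (K, R): Lys6, Arg8, Lys15, Lys16, Lys24 → +5.
Negative (D, E): none → −0.
The N-terminus (+1) and C-terminus (−1) cancel.
Net charge = (+5) + (−0) = +5.

+5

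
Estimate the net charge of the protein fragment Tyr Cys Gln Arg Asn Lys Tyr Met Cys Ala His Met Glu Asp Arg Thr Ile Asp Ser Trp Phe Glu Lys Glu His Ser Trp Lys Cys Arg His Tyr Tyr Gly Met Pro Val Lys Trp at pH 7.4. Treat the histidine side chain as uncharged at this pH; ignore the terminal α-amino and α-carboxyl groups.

At pH ~7.4 the Lys and Arg side chains are protonated (+1), the Asp and Glu side chains are deprotonated (−1), and with His taken as neutral all other side chains carry no charge.
Positive (K, R): Arg4, Lys6, Arg15, Lys23, Lys28, Arg30, Lys38 → +7.
Negative (D, E): Glu13, Asp14, Asp18, Glu22, Glu24 → −5.
Net charge = (+7) + (−5) = +2.

+2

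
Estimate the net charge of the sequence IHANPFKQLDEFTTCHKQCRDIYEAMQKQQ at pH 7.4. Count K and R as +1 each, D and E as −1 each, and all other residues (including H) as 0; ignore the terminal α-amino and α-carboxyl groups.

Positive (K, R): K7, K17, R20, K28 → +4.
Negative (D, E): D10, E11, D21, E24 → −4.
Net charge = (+4) + (−4) = 0.

0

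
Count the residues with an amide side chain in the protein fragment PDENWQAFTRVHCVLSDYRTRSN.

Only N (asparagine) and Q (glutamine) carry a side-chain carboxamide.
Matching residues: N4, Q6, N23.

3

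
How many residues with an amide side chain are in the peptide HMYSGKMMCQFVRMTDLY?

Asparagine (N) and glutamine (Q) have uncharged amide side chains.
Matching residues: Q10.

1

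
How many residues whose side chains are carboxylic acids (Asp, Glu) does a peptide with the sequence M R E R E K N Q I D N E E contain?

5

Matching residues: E3, E5, D10, E12, E13.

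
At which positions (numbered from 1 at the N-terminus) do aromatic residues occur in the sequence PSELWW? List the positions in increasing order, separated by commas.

Phenylalanine (F), tryptophan (W), and tyrosine (Y) have aromatic ring side chains.
Matching residues: W5, W6.

5, 6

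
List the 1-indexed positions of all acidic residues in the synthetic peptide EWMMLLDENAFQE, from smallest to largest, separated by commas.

The acidic residues are Asp (D) and Glu (E), whose side chains end in a carboxylate group.
Matching residues: E1, D7, E8, E13.

1, 7, 8, 13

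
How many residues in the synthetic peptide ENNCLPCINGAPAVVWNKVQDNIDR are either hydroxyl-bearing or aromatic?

1

Hydroxyl-bearing: S, T, Y. Aromatic: F, W, Y.
Hydroxyl-bearing residues here: none (0).
Aromatic residues here: W16 (1).
(Y belongs to both groups, but none appear in this sequence.) Total = 0 + 1 = 1.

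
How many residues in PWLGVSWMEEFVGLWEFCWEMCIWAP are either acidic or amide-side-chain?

Acidic: D, E. Amide-side-chain: N, Q.
Acidic residues here: E9, E10, E16, E20 (4).
Amide-side-chain residues here: none (0).
The two groups share no amino acid, so total = 4 + 0 = 4.

4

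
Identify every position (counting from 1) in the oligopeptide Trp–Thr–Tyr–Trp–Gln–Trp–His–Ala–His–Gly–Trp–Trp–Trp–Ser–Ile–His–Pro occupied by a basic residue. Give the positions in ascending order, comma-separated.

7, 9, 16

Lysine (K), arginine (R), and histidine (H) have basic, nitrogen-containing side chains.
Matching residues: His7, His9, His16.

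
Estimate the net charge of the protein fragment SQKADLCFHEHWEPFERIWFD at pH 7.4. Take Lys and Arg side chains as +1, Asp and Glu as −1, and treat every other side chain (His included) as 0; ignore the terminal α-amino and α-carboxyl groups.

Positive (K, R): K3, R17 → +2.
Negative (D, E): D5, E10, E13, E16, D21 → −5.
Net charge = (+2) + (−5) = −3.

-3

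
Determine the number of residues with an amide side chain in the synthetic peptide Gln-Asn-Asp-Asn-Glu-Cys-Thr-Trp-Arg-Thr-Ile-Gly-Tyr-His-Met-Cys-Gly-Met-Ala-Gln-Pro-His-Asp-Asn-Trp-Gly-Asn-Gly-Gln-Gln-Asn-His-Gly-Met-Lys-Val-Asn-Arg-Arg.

The amide-side-chain residues are Asn (N) and Gln (Q).
Matching residues: Gln1, Asn2, Asn4, Gln20, Asn24, Asn27, Gln29, Gln30, Asn31, Asn37.

10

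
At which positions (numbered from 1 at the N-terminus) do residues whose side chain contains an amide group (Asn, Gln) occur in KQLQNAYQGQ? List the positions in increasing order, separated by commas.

Matching residues: Q2, Q4, N5, Q8, Q10.

2, 4, 5, 8, 10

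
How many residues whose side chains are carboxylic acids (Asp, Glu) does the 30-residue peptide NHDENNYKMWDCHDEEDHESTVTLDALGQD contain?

10

Matching residues: D3, E4, D11, D14, E15, E16, D17, E19, D25, D30.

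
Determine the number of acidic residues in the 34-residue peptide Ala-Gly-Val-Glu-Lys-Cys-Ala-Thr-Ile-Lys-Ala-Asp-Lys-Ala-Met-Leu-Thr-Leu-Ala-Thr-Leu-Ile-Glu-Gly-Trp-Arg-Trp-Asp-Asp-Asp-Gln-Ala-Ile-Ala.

6

Only D (aspartate) and E (glutamate) carry a side-chain carboxylic acid.
Matching residues: Glu4, Asp12, Glu23, Asp28, Asp29, Asp30.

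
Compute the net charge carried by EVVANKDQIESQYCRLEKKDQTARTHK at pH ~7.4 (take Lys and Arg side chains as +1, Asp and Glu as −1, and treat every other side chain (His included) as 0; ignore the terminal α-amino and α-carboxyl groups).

Positive (K, R): K6, R15, K18, K19, R24, K27 → +6.
Negative (D, E): E1, D7, E10, E17, D20 → −5.
Net charge = (+6) + (−5) = +1.

+1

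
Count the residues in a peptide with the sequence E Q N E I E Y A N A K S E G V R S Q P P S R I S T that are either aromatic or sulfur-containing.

Aromatic: F, W, Y. Sulfur-containing: C, M.
Aromatic residues here: Y7 (1).
Sulfur-containing residues here: none (0).
The two groups share no amino acid, so total = 1 + 0 = 1.

1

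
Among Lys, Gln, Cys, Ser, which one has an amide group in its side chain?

The amide-side-chain residues are Asn (N) and Gln (Q).
Of the listed options, only Gln belongs to this group.

Gln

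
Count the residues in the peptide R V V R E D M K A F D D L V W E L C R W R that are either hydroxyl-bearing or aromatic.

3

Hydroxyl-bearing: S, T, Y. Aromatic: F, W, Y.
Hydroxyl-bearing residues here: none (0).
Aromatic residues here: F10, W15, W20 (3).
(Y belongs to both groups, but none appear in this sequence.) Total = 0 + 3 = 3.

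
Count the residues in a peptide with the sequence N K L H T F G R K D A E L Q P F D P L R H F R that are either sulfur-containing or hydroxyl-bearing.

Sulfur-containing: C, M. Hydroxyl-bearing: S, T, Y.
Sulfur-containing residues here: none (0).
Hydroxyl-bearing residues here: T5 (1).
The two groups share no amino acid, so total = 0 + 1 = 1.

1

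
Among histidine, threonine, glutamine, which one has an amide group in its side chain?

Asparagine (N) and glutamine (Q) have uncharged amide side chains.
Of the listed options, only glutamine belongs to this group.

glutamine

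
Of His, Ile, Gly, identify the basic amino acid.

Lysine (K), arginine (R), and histidine (H) have basic, nitrogen-containing side chains.
Of the listed options, only His belongs to this group.

His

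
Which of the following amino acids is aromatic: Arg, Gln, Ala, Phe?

Phe

F, W, and Y each carry an aromatic ring on the side chain.
Of the listed options, only Phe belongs to this group.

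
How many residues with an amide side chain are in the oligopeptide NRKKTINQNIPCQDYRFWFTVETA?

5

The amide-side-chain residues are Asn (N) and Gln (Q).
Matching residues: N1, N7, Q8, N9, Q13.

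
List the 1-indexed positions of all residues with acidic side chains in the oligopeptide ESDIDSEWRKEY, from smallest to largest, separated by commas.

1, 3, 5, 7, 11

The acidic residues are Asp (D) and Glu (E), whose side chains end in a carboxylate group.
Matching residues: E1, D3, D5, E7, E11.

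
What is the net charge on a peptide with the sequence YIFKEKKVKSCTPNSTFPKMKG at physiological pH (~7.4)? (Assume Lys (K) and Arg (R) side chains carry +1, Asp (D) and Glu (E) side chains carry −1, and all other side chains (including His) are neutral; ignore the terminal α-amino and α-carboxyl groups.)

Positive (K, R): K4, K6, K7, K9, K19, K21 → +6.
Negative (D, E): E5 → −1.
Net charge = (+6) + (−1) = +5.

+5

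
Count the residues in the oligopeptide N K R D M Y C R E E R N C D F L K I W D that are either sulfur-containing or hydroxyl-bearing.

4

Sulfur-containing: C, M. Hydroxyl-bearing: S, T, Y.
Sulfur-containing residues here: M5, C7, C13 (3).
Hydroxyl-bearing residues here: Y6 (1).
The two groups share no amino acid, so total = 3 + 1 = 4.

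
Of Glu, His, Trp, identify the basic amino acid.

His

K, R, and H are the three residues with basic side chains (ε-amine, guanidinium, and imidazole respectively).
Of the listed options, only His belongs to this group.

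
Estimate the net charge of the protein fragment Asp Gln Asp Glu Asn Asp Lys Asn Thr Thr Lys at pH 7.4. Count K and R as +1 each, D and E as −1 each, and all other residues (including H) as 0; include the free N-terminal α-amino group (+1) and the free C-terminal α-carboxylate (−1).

-2

Positive (K, R): Lys7, Lys11 → +2.
Negative (D, E): Asp1, Asp3, Glu4, Asp6 → −4.
The N-terminus (+1) and C-terminus (−1) cancel.
Net charge = (+2) + (−4) = −2.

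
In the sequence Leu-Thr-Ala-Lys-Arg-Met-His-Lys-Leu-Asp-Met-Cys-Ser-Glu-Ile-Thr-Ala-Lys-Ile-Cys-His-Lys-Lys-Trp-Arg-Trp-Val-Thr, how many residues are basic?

9

Lysine (K), arginine (R), and histidine (H) have basic, nitrogen-containing side chains.
Matching residues: Lys4, Arg5, His7, Lys8, Lys18, His21, Lys22, Lys23, Arg25.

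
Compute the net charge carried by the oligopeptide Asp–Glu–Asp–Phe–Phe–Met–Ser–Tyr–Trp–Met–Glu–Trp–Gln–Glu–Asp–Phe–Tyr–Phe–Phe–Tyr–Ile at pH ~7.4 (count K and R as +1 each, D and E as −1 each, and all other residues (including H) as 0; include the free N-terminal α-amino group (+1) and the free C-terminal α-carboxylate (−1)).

Positive (K, R): none → +0.
Negative (D, E): Asp1, Glu2, Asp3, Glu11, Glu14, Asp15 → −6.
The N-terminus (+1) and C-terminus (−1) cancel.
Net charge = (+0) + (−6) = −6.

-6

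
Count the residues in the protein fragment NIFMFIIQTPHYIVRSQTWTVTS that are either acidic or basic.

Acidic: D, E. Basic: H, K, R.
Acidic residues here: none (0).
Basic residues here: H11, R15 (2).
The two groups share no amino acid, so total = 0 + 2 = 2.

2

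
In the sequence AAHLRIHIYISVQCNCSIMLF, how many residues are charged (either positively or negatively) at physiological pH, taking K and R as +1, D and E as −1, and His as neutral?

1

Charged side chains at pH ~7.4: K, R (positive); D, E (negative).
Matching residues: R5.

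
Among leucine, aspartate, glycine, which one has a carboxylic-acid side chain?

Only D (aspartate) and E (glutamate) carry a side-chain carboxylic acid.
Of the listed options, only aspartate belongs to this group.

aspartate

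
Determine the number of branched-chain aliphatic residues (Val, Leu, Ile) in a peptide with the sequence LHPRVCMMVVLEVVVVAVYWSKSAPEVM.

11

Matching residues: L1, V5, V9, V10, L11, V13, V14, V15, V16, V18, V27.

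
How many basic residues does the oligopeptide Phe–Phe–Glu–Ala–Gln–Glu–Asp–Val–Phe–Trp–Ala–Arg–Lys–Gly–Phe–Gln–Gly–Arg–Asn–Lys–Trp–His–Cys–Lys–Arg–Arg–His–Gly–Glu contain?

9

K, R, and H are the three residues with basic side chains (ε-amine, guanidinium, and imidazole respectively).
Matching residues: Arg12, Lys13, Arg18, Lys20, His22, Lys24, Arg25, Arg26, His27.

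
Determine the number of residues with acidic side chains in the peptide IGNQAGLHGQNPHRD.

The acidic residues are Asp (D) and Glu (E), whose side chains end in a carboxylate group.
Matching residues: D15.

1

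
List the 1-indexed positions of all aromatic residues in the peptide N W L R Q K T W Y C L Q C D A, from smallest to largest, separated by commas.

Phenylalanine (F), tryptophan (W), and tyrosine (Y) have aromatic ring side chains.
Matching residues: W2, W8, Y9.

2, 8, 9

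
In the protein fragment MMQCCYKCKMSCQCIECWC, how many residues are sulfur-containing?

Cysteine (C, thiol) and methionine (M, thioether) are the two sulfur-containing amino acids.
Matching residues: M1, M2, C4, C5, C8, M10, C12, C14, C17, C19.

10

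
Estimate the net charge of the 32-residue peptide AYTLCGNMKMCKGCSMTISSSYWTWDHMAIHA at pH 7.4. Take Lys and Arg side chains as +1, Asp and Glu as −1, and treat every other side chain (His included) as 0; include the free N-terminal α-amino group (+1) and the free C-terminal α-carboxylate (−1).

Positive (K, R): K9, K12 → +2.
Negative (D, E): D26 → −1.
The N-terminus (+1) and C-terminus (−1) cancel.
Net charge = (+2) + (−1) = +1.

+1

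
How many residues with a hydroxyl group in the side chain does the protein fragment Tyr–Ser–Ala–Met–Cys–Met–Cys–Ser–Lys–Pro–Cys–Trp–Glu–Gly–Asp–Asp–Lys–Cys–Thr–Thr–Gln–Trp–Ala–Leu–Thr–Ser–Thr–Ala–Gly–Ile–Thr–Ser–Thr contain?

11

Serine (S), threonine (T), and tyrosine (Y) each carry a hydroxyl group on the side chain.
Matching residues: Tyr1, Ser2, Ser8, Thr19, Thr20, Thr25, Ser26, Thr27, Thr31, Ser32, Thr33.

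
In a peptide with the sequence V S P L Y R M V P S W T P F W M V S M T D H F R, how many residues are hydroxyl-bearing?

The –OH-bearing residues are Ser, Thr (aliphatic alcohols), and Tyr (phenol).
Matching residues: S2, Y5, S10, T12, S18, T20.

6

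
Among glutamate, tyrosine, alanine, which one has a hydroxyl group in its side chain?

S, T, and Y are the three residues with a side-chain hydroxyl.
Of the listed options, only tyrosine belongs to this group.

tyrosine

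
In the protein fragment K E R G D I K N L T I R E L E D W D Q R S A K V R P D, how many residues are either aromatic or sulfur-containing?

1

Aromatic: F, W, Y. Sulfur-containing: C, M.
Aromatic residues here: W17 (1).
Sulfur-containing residues here: none (0).
The two groups share no amino acid, so total = 1 + 0 = 1.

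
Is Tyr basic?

The basic amino acids are Lys (K), Arg (R), and His (H).
Tyrosine is not in this group.

No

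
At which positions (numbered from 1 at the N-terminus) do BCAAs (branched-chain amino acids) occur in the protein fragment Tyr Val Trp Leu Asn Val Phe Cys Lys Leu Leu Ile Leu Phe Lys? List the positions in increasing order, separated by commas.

2, 4, 6, 10, 11, 12, 13

V, L, and I make up the branched-chain aliphatic group.
Matching residues: Val2, Leu4, Val6, Leu10, Leu11, Ile12, Leu13.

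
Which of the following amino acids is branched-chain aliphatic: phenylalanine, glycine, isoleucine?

isoleucine

V, L, and I make up the branched-chain aliphatic group.
Of the listed options, only isoleucine belongs to this group.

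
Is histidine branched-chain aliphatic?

No

V, L, and I make up the branched-chain aliphatic group.
Histidine is not in this group.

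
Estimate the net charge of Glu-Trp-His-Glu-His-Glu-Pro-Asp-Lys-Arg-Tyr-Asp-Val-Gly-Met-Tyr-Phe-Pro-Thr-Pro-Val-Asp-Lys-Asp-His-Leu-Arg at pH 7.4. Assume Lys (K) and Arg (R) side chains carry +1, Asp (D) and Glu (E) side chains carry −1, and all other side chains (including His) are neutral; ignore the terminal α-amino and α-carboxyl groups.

-3

Positive (K, R): Lys9, Arg10, Lys23, Arg27 → +4.
Negative (D, E): Glu1, Glu4, Glu6, Asp8, Asp12, Asp22, Asp24 → −7.
Net charge = (+4) + (−7) = −3.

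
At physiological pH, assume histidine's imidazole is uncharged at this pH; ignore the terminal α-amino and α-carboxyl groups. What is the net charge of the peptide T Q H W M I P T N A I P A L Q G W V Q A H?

At pH ~7.4 the Lys and Arg side chains are protonated (+1), the Asp and Glu side chains are deprotonated (−1), and with His taken as neutral all other side chains carry no charge.
Positive (K, R): none → +0.
Negative (D, E): none → −0.
Net charge = (+0) + (−0) = 0.

0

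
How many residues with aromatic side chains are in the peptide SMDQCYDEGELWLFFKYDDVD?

5

Phenylalanine (F), tryptophan (W), and tyrosine (Y) have aromatic ring side chains.
Matching residues: Y6, W12, F14, F15, Y17.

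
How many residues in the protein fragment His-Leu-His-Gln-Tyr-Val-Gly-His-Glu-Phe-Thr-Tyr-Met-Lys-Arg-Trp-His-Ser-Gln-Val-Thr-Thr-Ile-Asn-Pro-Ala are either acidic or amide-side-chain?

Acidic: D, E. Amide-side-chain: N, Q.
Acidic residues here: Glu9 (1).
Amide-side-chain residues here: Gln4, Gln19, Asn24 (3).
The two groups share no amino acid, so total = 1 + 3 = 4.

4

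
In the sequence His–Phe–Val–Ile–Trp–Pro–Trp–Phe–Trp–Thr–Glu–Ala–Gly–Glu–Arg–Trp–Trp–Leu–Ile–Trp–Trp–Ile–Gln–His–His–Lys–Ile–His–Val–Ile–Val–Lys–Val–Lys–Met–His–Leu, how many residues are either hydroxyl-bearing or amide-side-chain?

2

Hydroxyl-bearing: S, T, Y. Amide-side-chain: N, Q.
Hydroxyl-bearing residues here: Thr10 (1).
Amide-side-chain residues here: Gln23 (1).
The two groups share no amino acid, so total = 1 + 1 = 2.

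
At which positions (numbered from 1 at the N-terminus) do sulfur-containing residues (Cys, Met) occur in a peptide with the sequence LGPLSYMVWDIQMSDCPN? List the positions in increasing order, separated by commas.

7, 13, 16

Matching residues: M7, M13, C16.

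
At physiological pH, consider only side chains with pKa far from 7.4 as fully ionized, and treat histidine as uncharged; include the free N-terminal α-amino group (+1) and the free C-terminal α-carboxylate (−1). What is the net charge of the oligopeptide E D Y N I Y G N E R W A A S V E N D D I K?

-4

At pH ~7.4 the Lys and Arg side chains are protonated (+1), the Asp and Glu side chains are deprotonated (−1), and with His taken as neutral all other side chains carry no charge.
Positive (K, R): R10, K21 → +2.
Negative (D, E): E1, D2, E9, E16, D18, D19 → −6.
The N-terminus (+1) and C-terminus (−1) cancel.
Net charge = (+2) + (−6) = −4.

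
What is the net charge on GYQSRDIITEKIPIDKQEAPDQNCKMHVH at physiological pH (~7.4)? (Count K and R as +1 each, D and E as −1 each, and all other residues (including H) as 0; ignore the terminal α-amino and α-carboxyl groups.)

Positive (K, R): R5, K11, K16, K25 → +4.
Negative (D, E): D6, E10, D15, E18, D21 → −5.
Net charge = (+4) + (−5) = −1.

-1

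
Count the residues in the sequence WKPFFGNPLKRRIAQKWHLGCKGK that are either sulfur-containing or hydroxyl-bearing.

1

Sulfur-containing: C, M. Hydroxyl-bearing: S, T, Y.
Sulfur-containing residues here: C21 (1).
Hydroxyl-bearing residues here: none (0).
The two groups share no amino acid, so total = 1 + 0 = 1.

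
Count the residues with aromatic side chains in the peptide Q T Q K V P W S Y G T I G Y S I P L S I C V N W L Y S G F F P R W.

8

F, W, and Y each carry an aromatic ring on the side chain.
Matching residues: W7, Y9, Y14, W24, Y26, F29, F30, W33.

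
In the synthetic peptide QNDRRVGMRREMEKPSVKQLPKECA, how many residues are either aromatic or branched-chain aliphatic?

3

Aromatic: F, W, Y. Branched-chain aliphatic: I, L, V.
Aromatic residues here: none (0).
Branched-chain aliphatic residues here: V6, V17, L20 (3).
The two groups share no amino acid, so total = 0 + 3 = 3.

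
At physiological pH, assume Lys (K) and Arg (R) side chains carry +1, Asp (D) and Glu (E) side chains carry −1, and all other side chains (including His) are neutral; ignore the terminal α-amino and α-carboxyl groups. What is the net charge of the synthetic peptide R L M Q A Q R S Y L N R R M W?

Positive (K, R): R1, R7, R12, R13 → +4.
Negative (D, E): none → −0.
Net charge = (+4) + (−0) = +4.

+4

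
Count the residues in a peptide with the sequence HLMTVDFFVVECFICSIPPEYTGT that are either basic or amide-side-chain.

1

Basic: H, K, R. Amide-side-chain: N, Q.
Basic residues here: H1 (1).
Amide-side-chain residues here: none (0).
The two groups share no amino acid, so total = 1 + 0 = 1.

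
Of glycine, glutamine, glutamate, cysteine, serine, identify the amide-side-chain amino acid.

glutamine

Asparagine (N) and glutamine (Q) have uncharged amide side chains.
Of the listed options, only glutamine belongs to this group.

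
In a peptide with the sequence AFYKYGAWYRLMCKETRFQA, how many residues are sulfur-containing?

2

Cysteine (C, thiol) and methionine (M, thioether) are the two sulfur-containing amino acids.
Matching residues: M12, C13.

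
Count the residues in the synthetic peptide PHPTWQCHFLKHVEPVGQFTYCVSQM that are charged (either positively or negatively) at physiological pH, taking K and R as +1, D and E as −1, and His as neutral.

2

Charged side chains at pH ~7.4: K, R (positive); D, E (negative).
Matching residues: K11, E14.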